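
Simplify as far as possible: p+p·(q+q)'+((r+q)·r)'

p+p·(q+q)'+((r+q)·r)'
= p+p·q'+((r+q)·r)'   (idempotence)
= p+((r+q)·r)'   (absorption)
= p+r'   (absorption)

p+r'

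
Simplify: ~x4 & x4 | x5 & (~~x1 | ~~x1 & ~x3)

x5 & x1

~x4 & x4 | x5 & (~~x1 | ~~x1 & ~x3)
= ~x4 & x4 | x5 & ~~x1   — absorption
= ~x4 & x4 | x5 & x1   — double negation
= x5 & x1   — complement / identity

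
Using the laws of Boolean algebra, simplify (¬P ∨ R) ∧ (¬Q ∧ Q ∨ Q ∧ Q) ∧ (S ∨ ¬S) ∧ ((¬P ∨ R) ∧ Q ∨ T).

(¬P ∨ R) ∧ Q

(¬P ∨ R) ∧ (¬Q ∧ Q ∨ Q ∧ Q) ∧ (S ∨ ¬S) ∧ ((¬P ∨ R) ∧ Q ∨ T)
= (¬P ∨ R) ∧ (¬Q ∧ Q ∨ Q ∧ Q) ∧ ((¬P ∨ R) ∧ Q ∨ T)   — complement / identity
= (¬P ∨ R) ∧ Q ∧ ((¬P ∨ R) ∧ Q ∨ T)   — distribution
= (¬P ∨ R) ∧ Q   — absorption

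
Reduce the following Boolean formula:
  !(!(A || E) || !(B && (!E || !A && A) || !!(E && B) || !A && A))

!(!(A || E) || !(B && (!E || !A && A) || !!(E && B) || !A && A))
= !(!(A || E) || !(B && (!E || !A && A) || E && B || !A && A))   (double negation)
= !(!(A || E) || !(B && !E || E && B || !A && A))   (complement / identity)
= !(!(A || E) || !(B && !E || E && B))   (complement / identity)
= !(!(A || E) || !B)   (distribution)
= (A || E) && B   (De Morgan)

(A || E) && B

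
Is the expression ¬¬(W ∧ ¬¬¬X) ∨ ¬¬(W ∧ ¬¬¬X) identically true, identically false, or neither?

neither

¬¬(W ∧ ¬¬¬X) ∨ ¬¬(W ∧ ¬¬¬X)
= ¬¬(W ∧ ¬¬¬X)   (idempotence)
= W ∧ ¬¬¬X   (double negation)
= W ∧ ¬X   (double negation)
This depends on W, X, so it is not a constant.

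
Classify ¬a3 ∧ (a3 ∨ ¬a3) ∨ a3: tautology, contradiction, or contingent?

¬a3 ∧ (a3 ∨ ¬a3) ∨ a3
= ¬a3 ∨ a3
= True

tautology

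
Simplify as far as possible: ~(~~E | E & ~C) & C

~E & C

~(~~E | E & ~C) & C
= ~(E | E & ~C) & C   (double negation)
= ~E & C   (absorption)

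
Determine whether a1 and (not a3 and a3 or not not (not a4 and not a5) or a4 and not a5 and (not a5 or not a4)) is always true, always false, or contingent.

contingent

a1 and (not a3 and a3 or not not (not a4 and not a5) or a4 and not a5 and (not a5 or not a4))
= a1 and (not a3 and a3 or not a4 and not a5 or a4 and not a5 and (not a5 or not a4))   (double negation)
= a1 and (not a3 and a3 or not a4 and not a5 or a4 and not a5)   (absorption)
= a1 and (not a3 and a3 or not a5)   (distribution)
= a1 and not a5   (complement / identity)
This depends on a1, a5, so it is not a constant.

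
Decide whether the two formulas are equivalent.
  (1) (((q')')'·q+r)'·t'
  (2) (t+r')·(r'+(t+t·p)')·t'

Yes

E1: (((q')')'·q+r)'·t'
    = (q'·q+r)'·t'   [double negation]
    = r'·t'   [complement / identity]
E2: (t+r')·(r'+(t+t·p)')·t'
    = (t·(t+t·p)'+r')·t'   [distribution]
    = (t·t'+r')·t'   [absorption]
    = r'·t'   [complement / identity]
Both reduce to r'·t', so they are equivalent.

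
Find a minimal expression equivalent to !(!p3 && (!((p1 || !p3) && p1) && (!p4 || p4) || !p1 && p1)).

!(!p3 && (!((p1 || !p3) && p1) && (!p4 || p4) || !p1 && p1))
= !(!p3 && !((p1 || !p3) && p1) && (!p4 || p4))
= !(!p3 && !((p1 || !p3) && p1))
= !(!p3 && !p1)
= p3 || p1

p3 || p1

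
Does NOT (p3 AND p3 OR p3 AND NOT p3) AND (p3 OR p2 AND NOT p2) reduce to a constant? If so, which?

NOT (p3 AND p3 OR p3 AND NOT p3) AND (p3 OR p2 AND NOT p2)
= NOT (p3 AND p3 OR p3 AND NOT p3) AND p3   [complement / identity]
= NOT p3 AND p3   [distribution]
= FALSE   [complement]

yes, False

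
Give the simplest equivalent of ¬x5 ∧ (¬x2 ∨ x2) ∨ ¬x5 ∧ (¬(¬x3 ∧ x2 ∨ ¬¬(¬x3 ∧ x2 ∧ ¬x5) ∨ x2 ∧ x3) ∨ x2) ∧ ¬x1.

¬x5 ∧ (¬x2 ∨ x2) ∨ ¬x5 ∧ (¬(¬x3 ∧ x2 ∨ ¬¬(¬x3 ∧ x2 ∧ ¬x5) ∨ x2 ∧ x3) ∨ x2) ∧ ¬x1
= ¬x5 ∧ (¬x2 ∨ x2) ∨ ¬x5 ∧ (¬(¬x3 ∧ x2 ∨ ¬x3 ∧ x2 ∧ ¬x5 ∨ x2 ∧ x3) ∨ x2) ∧ ¬x1   (double negation)
= ¬x5 ∧ (¬x2 ∨ x2) ∨ ¬x5 ∧ (¬(¬x3 ∧ x2 ∨ x2 ∧ x3) ∨ x2) ∧ ¬x1   (absorption)
= ¬x5 ∧ (¬x2 ∨ x2) ∨ ¬x5 ∧ (¬x2 ∨ x2) ∧ ¬x1   (distribution)
= ¬x5 ∧ (¬x2 ∨ x2)   (absorption)
= ¬x5   (complement / identity)

¬x5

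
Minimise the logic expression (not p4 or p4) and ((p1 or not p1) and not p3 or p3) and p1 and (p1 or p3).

(not p4 or p4) and ((p1 or not p1) and not p3 or p3) and p1 and (p1 or p3)
= (not p4 or p4) and (not p3 or p3) and p1 and (p1 or p3)   — complement / identity
= (not p4 or p4) and (not p3 or p3) and p1   — absorption
= (not p4 or p4) and p1   — complement / identity
= p1   — complement / identity

p1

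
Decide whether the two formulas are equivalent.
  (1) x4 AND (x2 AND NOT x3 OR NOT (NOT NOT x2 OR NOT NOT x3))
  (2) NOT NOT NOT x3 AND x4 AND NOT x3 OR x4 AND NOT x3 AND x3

E1: x4 AND (x2 AND NOT x3 OR NOT (NOT NOT x2 OR NOT NOT x3))
    = x4 AND (x2 AND NOT x3 OR NOT x2 AND NOT x3)
    = x4 AND NOT x3
E2: NOT NOT NOT x3 AND x4 AND NOT x3 OR x4 AND NOT x3 AND x3
    = NOT x3 AND x4 AND NOT x3 OR x4 AND NOT x3 AND x3
    = x4 AND NOT x3
Both reduce to x4 AND NOT x3, so they are equivalent.

Yes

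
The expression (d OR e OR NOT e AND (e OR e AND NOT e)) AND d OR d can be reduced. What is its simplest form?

d

(d OR e OR NOT e AND (e OR e AND NOT e)) AND d OR d
= (d OR e OR NOT e AND e) AND d OR d   (complement / identity)
= (d OR e) AND d OR d   (complement / identity)
= d OR d   (absorption)
= d   (idempotence)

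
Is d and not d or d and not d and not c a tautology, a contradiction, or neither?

contradiction

d and not d or d and not d and not c
= d and not d   (absorption)
= False   (complement)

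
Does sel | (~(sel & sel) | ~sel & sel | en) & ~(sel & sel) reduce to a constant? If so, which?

yes, True

sel | (~(sel & sel) | ~sel & sel | en) & ~(sel & sel)
= sel | (~(sel & sel) | en) & ~(sel & sel)   — complement / identity
= sel | ~(sel & sel)   — absorption
= sel | ~sel   — idempotence
= 1   — complement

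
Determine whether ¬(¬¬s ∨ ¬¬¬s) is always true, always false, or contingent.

¬(¬¬s ∨ ¬¬¬s)
= ¬(¬¬s ∨ ¬s)
= ¬s ∧ s
= False

always false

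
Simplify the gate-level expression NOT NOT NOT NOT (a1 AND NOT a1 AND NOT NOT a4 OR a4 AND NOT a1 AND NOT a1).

NOT NOT NOT NOT (a1 AND NOT a1 AND NOT NOT a4 OR a4 AND NOT a1 AND NOT a1)
= NOT NOT NOT NOT (a1 AND NOT a1 AND a4 OR a4 AND NOT a1 AND NOT a1)   (double negation)
= NOT NOT NOT NOT (a4 AND (a1 AND NOT a1 OR NOT a1 AND NOT a1))   (distribution)
= NOT NOT NOT NOT (a4 AND NOT a1)   (distribution)
= NOT NOT (a4 AND NOT a1)   (double negation)
= a4 AND NOT a1   (double negation)

a4 AND NOT a1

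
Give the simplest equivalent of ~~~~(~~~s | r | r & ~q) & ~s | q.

~~~~(~~~s | r | r & ~q) & ~s | q
= ~~~~(~~~s | r) & ~s | q   — absorption
= ~~(~~~s | r) & ~s | q   — double negation
= (~~~s | r) & ~s | q   — double negation
= (~s | r) & ~s | q   — double negation
= ~s | q   — absorption

~s | q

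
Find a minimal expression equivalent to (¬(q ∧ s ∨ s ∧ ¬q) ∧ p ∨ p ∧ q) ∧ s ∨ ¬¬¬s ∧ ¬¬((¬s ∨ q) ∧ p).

(¬(q ∧ s ∨ s ∧ ¬q) ∧ p ∨ p ∧ q) ∧ s ∨ ¬¬¬s ∧ ¬¬((¬s ∨ q) ∧ p)
= (¬(q ∧ s ∨ s ∧ ¬q) ∧ p ∨ p ∧ q) ∧ s ∨ ¬s ∧ ¬¬((¬s ∨ q) ∧ p)   — double negation
= (¬s ∧ p ∨ p ∧ q) ∧ s ∨ ¬s ∧ ¬¬((¬s ∨ q) ∧ p)   — distribution
= (¬s ∨ q) ∧ p ∧ s ∨ ¬s ∧ ¬¬((¬s ∨ q) ∧ p)   — distribution
= (¬s ∨ q) ∧ p ∧ s ∨ ¬s ∧ (¬s ∨ q) ∧ p   — double negation
= (¬s ∨ q) ∧ p   — distribution

(¬s ∨ q) ∧ p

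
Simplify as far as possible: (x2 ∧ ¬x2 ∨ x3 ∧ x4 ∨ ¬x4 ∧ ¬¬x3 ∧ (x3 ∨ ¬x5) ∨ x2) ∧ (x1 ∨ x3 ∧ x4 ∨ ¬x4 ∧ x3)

(x2 ∧ ¬x2 ∨ x3 ∧ x4 ∨ ¬x4 ∧ ¬¬x3 ∧ (x3 ∨ ¬x5) ∨ x2) ∧ (x1 ∨ x3 ∧ x4 ∨ ¬x4 ∧ x3)
= (x2 ∧ ¬x2 ∨ x3 ∧ x4 ∨ ¬x4 ∧ x3 ∧ (x3 ∨ ¬x5) ∨ x2) ∧ (x1 ∨ x3 ∧ x4 ∨ ¬x4 ∧ x3)   [double negation]
= (x2 ∧ ¬x2 ∨ x3 ∧ x4 ∨ ¬x4 ∧ x3 ∨ x2) ∧ (x1 ∨ x3 ∧ x4 ∨ ¬x4 ∧ x3)   [absorption]
= (x3 ∧ x4 ∨ ¬x4 ∧ x3 ∨ x2) ∧ (x1 ∨ x3 ∧ x4 ∨ ¬x4 ∧ x3)   [complement / identity]
= x3 ∧ x4 ∨ ¬x4 ∧ x3 ∨ x2 ∧ x1   [distribution]
= x3 ∨ x2 ∧ x1   [distribution]

x3 ∨ x2 ∧ x1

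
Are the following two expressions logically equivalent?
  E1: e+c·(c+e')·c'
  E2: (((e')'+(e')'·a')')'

E1: e+c·(c+e')·c'
    = e+c·c'   — absorption
    = e   — complement / identity
E2: (((e')'+(e')'·a')')'
    = (((e')')')'   — absorption
    = (e')'   — double negation
    = e   — double negation
Both reduce to e, so they are equivalent.

Yes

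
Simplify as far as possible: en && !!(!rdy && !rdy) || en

en

en && !!(!rdy && !rdy) || en
= en && !!!rdy || en   — idempotence
= en && !rdy || en   — double negation
= en   — absorption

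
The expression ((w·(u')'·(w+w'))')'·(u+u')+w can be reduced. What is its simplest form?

((w·(u')'·(w+w'))')'·(u+u')+w
= ((w·(u')')')'·(u+u')+w   — complement / identity
= ((w·(u')')')'+w   — complement / identity
= w·(u')'+w   — double negation
= w·u+w   — double negation
= w   — absorption

w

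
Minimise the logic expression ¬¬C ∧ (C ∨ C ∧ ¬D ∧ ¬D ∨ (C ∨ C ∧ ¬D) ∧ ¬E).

C

¬¬C ∧ (C ∨ C ∧ ¬D ∧ ¬D ∨ (C ∨ C ∧ ¬D) ∧ ¬E)
= ¬¬C ∧ (C ∨ C ∧ ¬D ∨ (C ∨ C ∧ ¬D) ∧ ¬E)   — idempotence
= ¬¬C ∧ (C ∨ C ∧ ¬D)   — absorption
= ¬¬C ∧ C   — absorption
= C ∧ C   — double negation
= C   — idempotence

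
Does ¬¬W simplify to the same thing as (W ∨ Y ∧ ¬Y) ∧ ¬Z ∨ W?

Yes

E1: ¬¬W
    = W
E2: (W ∨ Y ∧ ¬Y) ∧ ¬Z ∨ W
    = W ∧ ¬Z ∨ W
    = W
Both reduce to W, so they are equivalent.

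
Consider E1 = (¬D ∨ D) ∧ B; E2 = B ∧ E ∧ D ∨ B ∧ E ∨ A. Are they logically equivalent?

E1: (¬D ∨ D) ∧ B
    = B   (complement / identity)
E2: B ∧ E ∧ D ∨ B ∧ E ∨ A
    = B ∧ E ∨ A   (absorption)
These differ: at A=1, B=0, D=1, E=1, E1 = 0 but E2 = 1.

No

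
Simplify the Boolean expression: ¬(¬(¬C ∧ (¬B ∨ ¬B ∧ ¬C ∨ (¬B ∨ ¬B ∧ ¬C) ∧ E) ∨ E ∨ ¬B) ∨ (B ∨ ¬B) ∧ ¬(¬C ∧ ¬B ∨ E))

¬C ∧ ¬B ∨ E

¬(¬(¬C ∧ (¬B ∨ ¬B ∧ ¬C ∨ (¬B ∨ ¬B ∧ ¬C) ∧ E) ∨ E ∨ ¬B) ∨ (B ∨ ¬B) ∧ ¬(¬C ∧ ¬B ∨ E))
= ¬(¬(¬C ∧ (¬B ∨ ¬B ∧ ¬C) ∨ E ∨ ¬B) ∨ (B ∨ ¬B) ∧ ¬(¬C ∧ ¬B ∨ E))   [absorption]
= ¬(¬(¬C ∧ (¬B ∨ ¬B ∧ ¬C) ∨ E ∨ ¬B) ∨ ¬(¬C ∧ ¬B ∨ E))   [complement / identity]
= ¬(¬(¬C ∧ ¬B ∨ E ∨ ¬B) ∨ ¬(¬C ∧ ¬B ∨ E))   [absorption]
= (¬C ∧ ¬B ∨ E ∨ ¬B) ∧ (¬C ∧ ¬B ∨ E)   [De Morgan]
= ¬C ∧ ¬B ∨ E   [absorption]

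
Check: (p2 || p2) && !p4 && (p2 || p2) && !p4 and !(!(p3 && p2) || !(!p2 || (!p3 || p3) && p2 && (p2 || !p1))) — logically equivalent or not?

E1: (p2 || p2) && !p4 && (p2 || p2) && !p4
    = (p2 || p2) && !p4   [idempotence]
    = p2 && !p4   [idempotence]
E2: !(!(p3 && p2) || !(!p2 || (!p3 || p3) && p2 && (p2 || !p1)))
    = !(!(p3 && p2) || !(!p2 || p2 && (p2 || !p1)))   [complement / identity]
    = !(!(p3 && p2) || !(!p2 || p2))   [absorption]
    = p3 && p2 && (!p2 || p2)   [De Morgan]
    = p3 && p2   [complement / identity]
These differ: at p1=0, p2=1, p3=0, p4=0, E1 = 1 but E2 = 0.

No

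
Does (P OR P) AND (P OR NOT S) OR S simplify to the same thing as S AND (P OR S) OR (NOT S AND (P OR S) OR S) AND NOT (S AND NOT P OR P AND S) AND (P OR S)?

Yes

E1: (P OR P) AND (P OR NOT S) OR S
    = P OR P AND NOT S OR S
    = P OR S
E2: S AND (P OR S) OR (NOT S AND (P OR S) OR S) AND NOT (S AND NOT P OR P AND S) AND (P OR S)
    = S AND (P OR S) OR (NOT S AND (P OR S) OR S) AND NOT S AND (P OR S)
    = S AND (P OR S) OR NOT S AND (P OR S)
    = P OR S
Both reduce to P OR S, so they are equivalent.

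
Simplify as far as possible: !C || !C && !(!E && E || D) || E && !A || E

!C || E

!C || !C && !(!E && E || D) || E && !A || E
= !C || !C && !(!E && E || D) || E
= !C || !C && !D || E
= !C || E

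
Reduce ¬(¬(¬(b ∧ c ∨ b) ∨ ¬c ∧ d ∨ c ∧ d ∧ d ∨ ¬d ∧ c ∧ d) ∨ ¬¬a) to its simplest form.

¬(¬(¬(b ∧ c ∨ b) ∨ ¬c ∧ d ∨ c ∧ d ∧ d ∨ ¬d ∧ c ∧ d) ∨ ¬¬a)
= ¬(¬(¬(b ∧ c ∨ b) ∨ ¬c ∧ d ∨ c ∧ d) ∨ ¬¬a)
= ¬(¬(¬b ∨ ¬c ∧ d ∨ c ∧ d) ∨ ¬¬a)
= (¬b ∨ ¬c ∧ d ∨ c ∧ d) ∧ ¬a
= (¬b ∨ d) ∧ ¬a

(¬b ∨ d) ∧ ¬a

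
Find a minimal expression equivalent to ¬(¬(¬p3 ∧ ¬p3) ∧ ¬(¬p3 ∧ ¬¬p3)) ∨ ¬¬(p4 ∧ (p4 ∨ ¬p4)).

¬p3 ∨ p4

¬(¬(¬p3 ∧ ¬p3) ∧ ¬(¬p3 ∧ ¬¬p3)) ∨ ¬¬(p4 ∧ (p4 ∨ ¬p4))
= ¬(¬(¬p3 ∧ ¬p3) ∧ ¬(¬p3 ∧ ¬¬p3)) ∨ p4 ∧ (p4 ∨ ¬p4)   [double negation]
= ¬p3 ∧ ¬p3 ∨ ¬p3 ∧ ¬¬p3 ∨ p4 ∧ (p4 ∨ ¬p4)   [De Morgan]
= ¬p3 ∧ (¬p3 ∨ ¬¬p3) ∨ p4 ∧ (p4 ∨ ¬p4)   [distribution]
= ¬p3 ∧ (¬p3 ∨ ¬¬p3) ∨ p4   [complement / identity]
= ¬p3 ∧ (¬p3 ∨ p3) ∨ p4   [double negation]
= ¬p3 ∨ p4   [complement / identity]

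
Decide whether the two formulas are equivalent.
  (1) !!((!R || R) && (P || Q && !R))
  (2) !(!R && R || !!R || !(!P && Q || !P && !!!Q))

No

E1: !!((!R || R) && (P || Q && !R))
    = (!R || R) && (P || Q && !R)   [double negation]
    = P || Q && !R   [complement / identity]
E2: !(!R && R || !!R || !(!P && Q || !P && !!!Q))
    = !(!R && R || !!R || !(!P && Q || !P && !Q))   [double negation]
    = !(!R && R || !!R || !!P)   [distribution]
    = !(!!R || !!P)   [complement / identity]
    = !R && !P   [De Morgan]
These differ: at P=1, Q=1, R=0, E1 = 1 but E2 = 0.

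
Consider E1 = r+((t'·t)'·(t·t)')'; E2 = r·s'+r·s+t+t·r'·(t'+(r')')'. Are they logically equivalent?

E1: r+((t'·t)'·(t·t)')'
    = r+t'·t+t·t   (De Morgan)
    = r+t   (distribution)
E2: r·s'+r·s+t+t·r'·(t'+(r')')'
    = r·s'+r·s+t+t·r'·t·r'   (De Morgan)
    = r·s'+r·s+t+t·r'   (idempotence)
    = r+t+t·r'   (distribution)
    = r+t   (absorption)
Both reduce to r+t, so they are equivalent.

Yes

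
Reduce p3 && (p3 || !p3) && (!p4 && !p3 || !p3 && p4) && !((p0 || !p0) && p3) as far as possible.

false

p3 && (p3 || !p3) && (!p4 && !p3 || !p3 && p4) && !((p0 || !p0) && p3)
= p3 && (!p4 && !p3 || !p3 && p4) && !((p0 || !p0) && p3)   [complement / identity]
= p3 && !p3 && !((p0 || !p0) && p3)   [distribution]
= p3 && !p3 && !p3   [complement / identity]
= p3 && !p3   [idempotence]
= false   [complement]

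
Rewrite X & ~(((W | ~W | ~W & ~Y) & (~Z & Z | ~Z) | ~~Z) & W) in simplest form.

X & ~(((W | ~W | ~W & ~Y) & (~Z & Z | ~Z) | ~~Z) & W)
= X & ~(((W | ~W) & (~Z & Z | ~Z) | ~~Z) & W)
= X & ~((~Z & Z | ~Z | ~~Z) & W)
= X & ~((~Z & Z | ~Z | Z) & W)
= X & ~((~Z | Z) & W)
= X & ~W

X & ~W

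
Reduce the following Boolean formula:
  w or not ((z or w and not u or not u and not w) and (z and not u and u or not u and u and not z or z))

w or not ((z or w and not u or not u and not w) and (z and not u and u or not u and u and not z or z))
= w or not ((z or not u) and (z and not u and u or not u and u and not z or z))
= w or not ((z or not u) and (not u and u or z))
= w or not ((z or not u) and z)
= w or not z

w or not z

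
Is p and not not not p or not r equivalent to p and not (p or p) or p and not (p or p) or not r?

E1: p and not not not p or not r
    = p and not p or not r
    = not r
E2: p and not (p or p) or p and not (p or p) or not r
    = p and not (p or p) or not r
    = p and not p or not r
    = not r
Both reduce to not r, so they are equivalent.

Yes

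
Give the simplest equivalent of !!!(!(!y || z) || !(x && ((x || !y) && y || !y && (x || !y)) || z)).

!y && x || z

!!!(!(!y || z) || !(x && ((x || !y) && y || !y && (x || !y)) || z))
= !!!(!(!y || z) || !(x && (x || !y) || z))
= !!((!y || z) && (x && (x || !y) || z))
= !!(!y && x && (x || !y) || z)
= !!(!y && x || z)
= !y && x || z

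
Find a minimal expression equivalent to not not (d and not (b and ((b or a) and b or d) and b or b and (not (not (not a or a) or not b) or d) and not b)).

not not (d and not (b and ((b or a) and b or d) and b or b and (not (not (not a or a) or not b) or d) and not b))
= not not (d and not (b and ((b or a) and b or d) and b or b and ((not a or a) and b or d) and not b))   [De Morgan]
= not not (d and not (b and ((b or a) and b or d) and b or b and (b or d) and not b))   [complement / identity]
= not not (d and not (b and (b or d) and b or b and (b or d) and not b))   [absorption]
= not not (d and not (b and (b or d)))   [distribution]
= not not (d and not b)   [absorption]
= d and not b   [double negation]

d and not b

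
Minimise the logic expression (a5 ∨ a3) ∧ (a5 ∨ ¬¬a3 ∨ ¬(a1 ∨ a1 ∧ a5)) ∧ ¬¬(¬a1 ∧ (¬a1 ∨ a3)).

(a5 ∨ a3) ∧ (a5 ∨ ¬¬a3 ∨ ¬(a1 ∨ a1 ∧ a5)) ∧ ¬¬(¬a1 ∧ (¬a1 ∨ a3))
= (a5 ∨ a3) ∧ (a5 ∨ ¬¬a3 ∨ ¬(a1 ∨ a1 ∧ a5)) ∧ ¬¬¬a1
= (a5 ∨ a3) ∧ (a5 ∨ ¬¬a3 ∨ ¬(a1 ∨ a1 ∧ a5)) ∧ ¬a1
= (a5 ∨ a3) ∧ (a5 ∨ a3 ∨ ¬(a1 ∨ a1 ∧ a5)) ∧ ¬a1
= (a5 ∨ a3) ∧ (a5 ∨ a3 ∨ ¬a1) ∧ ¬a1
= (a5 ∨ a3) ∧ ¬a1

(a5 ∨ a3) ∧ ¬a1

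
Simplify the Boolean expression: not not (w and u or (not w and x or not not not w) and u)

u

not not (w and u or (not w and x or not not not w) and u)
= not not (w and u or (not w and x or not w) and u)   — double negation
= not not (w and u or not w and u)   — absorption
= not not u   — distribution
= u   — double negation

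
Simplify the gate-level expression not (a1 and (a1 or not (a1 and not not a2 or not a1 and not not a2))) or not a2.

not a1 or not a2

not (a1 and (a1 or not (a1 and not not a2 or not a1 and not not a2))) or not a2
= not (a1 and (a1 or not not not a2)) or not a2   [distribution]
= not (a1 and (a1 or not a2)) or not a2   [double negation]
= not a1 or not a2   [absorption]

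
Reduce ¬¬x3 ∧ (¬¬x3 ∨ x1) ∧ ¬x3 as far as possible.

False

¬¬x3 ∧ (¬¬x3 ∨ x1) ∧ ¬x3
= ¬¬x3 ∧ ¬x3   — absorption
= x3 ∧ ¬x3   — double negation
= False   — complement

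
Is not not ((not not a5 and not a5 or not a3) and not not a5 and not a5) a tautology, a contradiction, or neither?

not not ((not not a5 and not a5 or not a3) and not not a5 and not a5)
= not not (not not a5 and not a5)   (absorption)
= not not (a5 and not a5)   (double negation)
= a5 and not a5   (double negation)
= False   (complement)

contradiction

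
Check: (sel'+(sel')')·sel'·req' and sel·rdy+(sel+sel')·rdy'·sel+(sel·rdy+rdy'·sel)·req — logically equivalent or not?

E1: (sel'+(sel')')·sel'·req'
    = (sel'+sel)·sel'·req'   (double negation)
    = sel'·req'   (complement / identity)
E2: sel·rdy+(sel+sel')·rdy'·sel+(sel·rdy+rdy'·sel)·req
    = sel·rdy+rdy'·sel+(sel·rdy+rdy'·sel)·req   (complement / identity)
    = sel·rdy+rdy'·sel   (absorption)
    = sel   (distribution)
These differ: at rdy=0, req=0, sel=1, E1 = 0 but E2 = 1.

No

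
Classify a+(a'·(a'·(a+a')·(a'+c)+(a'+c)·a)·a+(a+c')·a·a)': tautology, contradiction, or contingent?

a+(a'·(a'·(a+a')·(a'+c)+(a'+c)·a)·a+(a+c')·a·a)'
= a+(a'·(a'·(a'+c)+(a'+c)·a)·a+(a+c')·a·a)'
= a+(a'·(a'·(a'+c)+(a'+c)·a)·a+a·a)'
= a+(a'·(a'+c)·a+a·a)'
= a+(a'·a+a·a)'
= a+a'
= 1

tautology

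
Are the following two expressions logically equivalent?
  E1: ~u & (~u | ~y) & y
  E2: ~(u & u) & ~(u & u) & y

Yes

E1: ~u & (~u | ~y) & y
    = ~u & y   (absorption)
E2: ~(u & u) & ~(u & u) & y
    = ~(u & u) & y   (idempotence)
    = ~u & y   (idempotence)
Both reduce to ~u & y, so they are equivalent.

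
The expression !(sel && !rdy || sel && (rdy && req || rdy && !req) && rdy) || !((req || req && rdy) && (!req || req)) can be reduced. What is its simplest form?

!sel || !req

!(sel && !rdy || sel && (rdy && req || rdy && !req) && rdy) || !((req || req && rdy) && (!req || req))
= !(sel && !rdy || sel && rdy && rdy) || !((req || req && rdy) && (!req || req))   — distribution
= !(sel && !rdy || sel && rdy && rdy) || !(req || req && rdy)   — complement / identity
= !(sel && !rdy || sel && rdy && rdy) || !req   — absorption
= !(sel && !rdy || sel && rdy) || !req   — idempotence
= !sel || !req   — distribution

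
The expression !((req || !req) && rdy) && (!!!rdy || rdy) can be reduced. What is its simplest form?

!rdy

!((req || !req) && rdy) && (!!!rdy || rdy)
= !rdy && (!!!rdy || rdy)
= !rdy && (!rdy || rdy)
= !rdy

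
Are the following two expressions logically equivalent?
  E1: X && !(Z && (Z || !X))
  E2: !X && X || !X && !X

E1: X && !(Z && (Z || !X))
    = X && !Z   (absorption)
E2: !X && X || !X && !X
    = !X   (distribution)
These differ: at X=0, Z=0, E1 = 0 but E2 = 1.

No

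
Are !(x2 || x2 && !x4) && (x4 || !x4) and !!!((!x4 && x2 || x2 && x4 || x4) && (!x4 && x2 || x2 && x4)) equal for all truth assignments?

E1: !(x2 || x2 && !x4) && (x4 || !x4)
    = !x2 && (x4 || !x4)   [absorption]
    = !x2   [complement / identity]
E2: !!!((!x4 && x2 || x2 && x4 || x4) && (!x4 && x2 || x2 && x4))
    = !((!x4 && x2 || x2 && x4 || x4) && (!x4 && x2 || x2 && x4))   [double negation]
    = !(!x4 && x2 || x2 && x4)   [absorption]
    = !x2   [distribution]
Both reduce to !x2, so they are equivalent.

Yes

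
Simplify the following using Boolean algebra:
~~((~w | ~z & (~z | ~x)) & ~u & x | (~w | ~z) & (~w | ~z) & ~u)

~~((~w | ~z & (~z | ~x)) & ~u & x | (~w | ~z) & (~w | ~z) & ~u)
= (~w | ~z & (~z | ~x)) & ~u & x | (~w | ~z) & (~w | ~z) & ~u   [double negation]
= (~w | ~z) & ~u & x | (~w | ~z) & (~w | ~z) & ~u   [absorption]
= (~w | ~z) & ~u & x | (~w | ~z) & ~u   [idempotence]
= (~w | ~z) & ~u   [absorption]

(~w | ~z) & ~u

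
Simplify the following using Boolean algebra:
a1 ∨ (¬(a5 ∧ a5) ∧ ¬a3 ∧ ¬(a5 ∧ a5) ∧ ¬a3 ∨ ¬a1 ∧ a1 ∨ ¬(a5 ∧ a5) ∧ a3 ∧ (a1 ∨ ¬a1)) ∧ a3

a1 ∨ (¬(a5 ∧ a5) ∧ ¬a3 ∧ ¬(a5 ∧ a5) ∧ ¬a3 ∨ ¬a1 ∧ a1 ∨ ¬(a5 ∧ a5) ∧ a3 ∧ (a1 ∨ ¬a1)) ∧ a3
= a1 ∨ (¬(a5 ∧ a5) ∧ ¬a3 ∨ ¬a1 ∧ a1 ∨ ¬(a5 ∧ a5) ∧ a3 ∧ (a1 ∨ ¬a1)) ∧ a3
= a1 ∨ (¬(a5 ∧ a5) ∧ ¬a3 ∨ ¬(a5 ∧ a5) ∧ a3 ∧ (a1 ∨ ¬a1)) ∧ a3
= a1 ∨ (¬(a5 ∧ a5) ∧ ¬a3 ∨ ¬(a5 ∧ a5) ∧ a3) ∧ a3
= a1 ∨ ¬(a5 ∧ a5) ∧ a3
= a1 ∨ ¬a5 ∧ a3

a1 ∨ ¬a5 ∧ a3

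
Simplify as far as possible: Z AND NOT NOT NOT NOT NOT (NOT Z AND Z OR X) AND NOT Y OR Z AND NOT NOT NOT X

Z AND NOT NOT NOT NOT NOT (NOT Z AND Z OR X) AND NOT Y OR Z AND NOT NOT NOT X
= Z AND NOT NOT NOT (NOT Z AND Z OR X) AND NOT Y OR Z AND NOT NOT NOT X   — double negation
= Z AND NOT NOT NOT X AND NOT Y OR Z AND NOT NOT NOT X   — complement / identity
= Z AND NOT NOT NOT X   — absorption
= Z AND NOT X   — double negation

Z AND NOT X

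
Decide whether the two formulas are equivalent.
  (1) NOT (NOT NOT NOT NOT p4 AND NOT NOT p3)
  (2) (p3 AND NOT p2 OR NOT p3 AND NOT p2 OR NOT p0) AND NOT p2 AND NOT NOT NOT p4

No

E1: NOT (NOT NOT NOT NOT p4 AND NOT NOT p3)
    = NOT (NOT NOT p4 AND NOT NOT p3)   — double negation
    = NOT p4 OR NOT p3   — De Morgan
E2: (p3 AND NOT p2 OR NOT p3 AND NOT p2 OR NOT p0) AND NOT p2 AND NOT NOT NOT p4
    = (NOT p2 OR NOT p0) AND NOT p2 AND NOT NOT NOT p4   — distribution
    = NOT p2 AND NOT NOT NOT p4   — absorption
    = NOT p2 AND NOT p4   — double negation
These differ: at p0=0, p2=1, p3=0, p4=0, E1 = 1 but E2 = 0.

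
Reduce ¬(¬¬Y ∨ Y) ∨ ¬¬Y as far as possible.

¬(¬¬Y ∨ Y) ∨ ¬¬Y
= ¬(Y ∨ Y) ∨ ¬¬Y
= ¬(Y ∨ Y) ∨ Y
= ¬Y ∨ Y
= True

True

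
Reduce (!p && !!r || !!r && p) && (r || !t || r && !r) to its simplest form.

(!p && !!r || !!r && p) && (r || !t || r && !r)
= (!p && !!r || !!r && p) && (r || !t)   [complement / identity]
= !!r && (r || !t)   [distribution]
= r && (r || !t)   [double negation]
= r   [absorption]

r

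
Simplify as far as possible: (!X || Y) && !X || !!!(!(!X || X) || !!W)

!X || !W

(!X || Y) && !X || !!!(!(!X || X) || !!W)
= (!X || Y) && !X || !!((!X || X) && !W)   — De Morgan
= (!X || Y) && !X || !!!W   — complement / identity
= !X || !!!W   — absorption
= !X || !W   — double negation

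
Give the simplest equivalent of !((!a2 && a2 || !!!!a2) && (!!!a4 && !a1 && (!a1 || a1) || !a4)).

!((!a2 && a2 || !!!!a2) && (!!!a4 && !a1 && (!a1 || a1) || !a4))
= !((!a2 && a2 || !!!!a2) && (!!!a4 && !a1 || !a4))
= !((!a2 && a2 || !!!!a2) && (!a4 && !a1 || !a4))
= !(!!!!a2 && (!a4 && !a1 || !a4))
= !(!!a2 && (!a4 && !a1 || !a4))
= !(!!a2 && !a4)
= !a2 || a4

!a2 || a4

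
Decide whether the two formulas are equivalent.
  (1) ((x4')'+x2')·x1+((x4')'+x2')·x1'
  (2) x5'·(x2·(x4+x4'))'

No

E1: ((x4')'+x2')·x1+((x4')'+x2')·x1'
    = (x4')'+x2'
    = x4+x2'
E2: x5'·(x2·(x4+x4'))'
    = x5'·x2'
These differ: at x1=0, x2=0, x4=1, x5=1, E1 = 1 but E2 = 0.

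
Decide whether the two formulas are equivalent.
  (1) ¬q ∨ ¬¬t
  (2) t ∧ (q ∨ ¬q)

E1: ¬q ∨ ¬¬t
    = ¬q ∨ t
E2: t ∧ (q ∨ ¬q)
    = t
These differ: at q=0, t=0, E1 = 1 but E2 = 0.

No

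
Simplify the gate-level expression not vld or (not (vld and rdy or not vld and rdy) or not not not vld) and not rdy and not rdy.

not vld or not rdy

not vld or (not (vld and rdy or not vld and rdy) or not not not vld) and not rdy and not rdy
= not vld or (not (vld and rdy or not vld and rdy) or not vld) and not rdy and not rdy   — double negation
= not vld or (not rdy or not vld) and not rdy and not rdy   — distribution
= not vld or (not rdy or not vld) and not rdy   — idempotence
= not vld or not rdy   — absorption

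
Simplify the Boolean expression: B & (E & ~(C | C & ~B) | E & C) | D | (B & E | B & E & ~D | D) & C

B & E | D

B & (E & ~(C | C & ~B) | E & C) | D | (B & E | B & E & ~D | D) & C
= B & (E & ~C | E & C) | D | (B & E | B & E & ~D | D) & C
= B & (E & ~C | E & C) | D | (B & E | D) & C
= B & E | D | (B & E | D) & C
= B & E | D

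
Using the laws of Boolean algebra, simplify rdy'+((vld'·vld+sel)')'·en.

rdy'+((vld'·vld+sel)')'·en
= rdy'+(sel')'·en
= rdy'+sel·en

rdy'+sel·en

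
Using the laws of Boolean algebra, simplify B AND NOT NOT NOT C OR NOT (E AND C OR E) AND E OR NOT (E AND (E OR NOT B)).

B AND NOT NOT NOT C OR NOT (E AND C OR E) AND E OR NOT (E AND (E OR NOT B))
= B AND NOT NOT NOT C OR NOT E AND E OR NOT (E AND (E OR NOT B))   — absorption
= B AND NOT NOT NOT C OR NOT E AND E OR NOT E   — absorption
= B AND NOT C OR NOT E AND E OR NOT E   — double negation
= B AND NOT C OR NOT E   — complement / identity

B AND NOT C OR NOT E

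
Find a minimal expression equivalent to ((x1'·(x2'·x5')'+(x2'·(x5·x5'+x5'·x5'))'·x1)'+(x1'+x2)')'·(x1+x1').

((x1'·(x2'·x5')'+(x2'·(x5·x5'+x5'·x5'))'·x1)'+(x1'+x2)')'·(x1+x1')
= ((x1'·(x2'·x5')'+(x2'·x5')'·x1)'+(x1'+x2)')'·(x1+x1')
= ((x1'·(x2'·x5')'+(x2'·x5')'·x1)'+(x1'+x2)')'
= (x1'·(x2'·x5')'+(x2'·x5')'·x1)·(x1'+x2)
= (x2'·x5')'·(x1'+x2)
= (x2+x5)·(x1'+x2)
= x5·x1'+x2

x5·x1'+x2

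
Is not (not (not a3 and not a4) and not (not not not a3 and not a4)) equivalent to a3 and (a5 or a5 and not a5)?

No

E1: not (not (not a3 and not a4) and not (not not not a3 and not a4))
    = not (not (not a3 and not a4) and not (not a3 and not a4))   (double negation)
    = not not (not a3 and not a4)   (idempotence)
    = not a3 and not a4   (double negation)
E2: a3 and (a5 or a5 and not a5)
    = a3 and a5   (complement / identity)
These differ: at a3=0, a4=0, a5=1, E1 = 1 but E2 = 0.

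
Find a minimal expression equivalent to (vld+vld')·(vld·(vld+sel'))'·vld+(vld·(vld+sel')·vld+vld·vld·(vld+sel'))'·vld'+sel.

vld'+sel

(vld+vld')·(vld·(vld+sel'))'·vld+(vld·(vld+sel')·vld+vld·vld·(vld+sel'))'·vld'+sel
= (vld+vld')·(vld·(vld+sel'))'·vld+(vld·(vld+sel')·vld+vld·(vld+sel'))'·vld'+sel   [idempotence]
= (vld·(vld+sel'))'·vld+(vld·(vld+sel')·vld+vld·(vld+sel'))'·vld'+sel   [complement / identity]
= (vld·(vld+sel'))'·vld+(vld·(vld+sel'))'·vld'+sel   [absorption]
= (vld·(vld+sel'))'+sel   [distribution]
= vld'+sel   [absorption]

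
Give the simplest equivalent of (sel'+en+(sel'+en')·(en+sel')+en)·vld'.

(sel'+en)·vld'

(sel'+en+(sel'+en')·(en+sel')+en)·vld'
= (sel'+en+en'·en+sel'+en)·vld'   [distribution]
= (sel'+en+sel'+en)·vld'   [complement / identity]
= (sel'+en)·vld'   [idempotence]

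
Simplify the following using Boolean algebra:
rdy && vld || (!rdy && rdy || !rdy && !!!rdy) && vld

rdy && vld || (!rdy && rdy || !rdy && !!!rdy) && vld
= rdy && vld || (!rdy && rdy || !rdy && !rdy) && vld   — double negation
= rdy && vld || !rdy && vld   — distribution
= vld   — distribution

vld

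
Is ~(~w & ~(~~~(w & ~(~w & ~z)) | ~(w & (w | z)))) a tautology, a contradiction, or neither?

~(~w & ~(~~~(w & ~(~w & ~z)) | ~(w & (w | z))))
= ~(~w & ~(~~~(w & (w | z)) | ~(w & (w | z))))   [De Morgan]
= ~(~w & ~(~(w & (w | z)) | ~(w & (w | z))))   [double negation]
= ~(~w & ~~(w & (w | z)))   [idempotence]
= ~(~w & ~~w)   [absorption]
= w | ~w   [De Morgan]
= 1   [complement]

tautology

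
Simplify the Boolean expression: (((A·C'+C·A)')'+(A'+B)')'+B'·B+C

A'+C

(((A·C'+C·A)')'+(A'+B)')'+B'·B+C
= ((A')'+(A'+B)')'+B'·B+C   [distribution]
= ((A')'+(A'+B)')'+C   [complement / identity]
= A'·(A'+B)+C   [De Morgan]
= A'+C   [absorption]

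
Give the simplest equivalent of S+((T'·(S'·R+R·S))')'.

S+T'·R

S+((T'·(S'·R+R·S))')'
= S+((T'·R)')'   [distribution]
= S+T'·R   [double negation]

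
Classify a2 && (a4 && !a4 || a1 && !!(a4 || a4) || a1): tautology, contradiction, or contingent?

a2 && (a4 && !a4 || a1 && !!(a4 || a4) || a1)
= a2 && (a4 && !a4 || a1 && (a4 || a4) || a1)   [double negation]
= a2 && (a1 && (a4 || a4) || a1)   [complement / identity]
= a2 && (a1 && a4 || a1)   [idempotence]
= a2 && a1   [absorption]
This depends on a1, a2, so it is not a constant.

contingent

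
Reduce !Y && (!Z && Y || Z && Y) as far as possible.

false

!Y && (!Z && Y || Z && Y)
= !Y && Y   — distribution
= false   — complement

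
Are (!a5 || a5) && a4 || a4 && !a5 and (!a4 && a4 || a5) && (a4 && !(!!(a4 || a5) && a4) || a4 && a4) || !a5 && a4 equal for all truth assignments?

E1: (!a5 || a5) && a4 || a4 && !a5
    = a4 || a4 && !a5   (complement / identity)
    = a4   (absorption)
E2: (!a4 && a4 || a5) && (a4 && !(!!(a4 || a5) && a4) || a4 && a4) || !a5 && a4
    = (!a4 && a4 || a5) && (a4 && !((a4 || a5) && a4) || a4 && a4) || !a5 && a4   (double negation)
    = a5 && (a4 && !((a4 || a5) && a4) || a4 && a4) || !a5 && a4   (complement / identity)
    = a5 && (a4 && !a4 || a4 && a4) || !a5 && a4   (absorption)
    = a5 && a4 || !a5 && a4   (distribution)
    = a4   (distribution)
Both reduce to a4, so they are equivalent.

Yes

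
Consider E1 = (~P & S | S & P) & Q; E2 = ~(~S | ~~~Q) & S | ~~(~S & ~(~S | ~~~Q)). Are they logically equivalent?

E1: (~P & S | S & P) & Q
    = S & Q   (distribution)
E2: ~(~S | ~~~Q) & S | ~~(~S & ~(~S | ~~~Q))
    = ~(~S | ~~~Q) & S | ~S & ~(~S | ~~~Q)   (double negation)
    = ~(~S | ~~~Q)   (distribution)
    = ~(~S | ~Q)   (double negation)
    = S & Q   (De Morgan)
Both reduce to S & Q, so they are equivalent.

Yes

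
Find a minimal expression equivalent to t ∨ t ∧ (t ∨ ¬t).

t ∨ t ∧ (t ∨ ¬t)
= t ∨ t   [complement / identity]
= t   [idempotence]

t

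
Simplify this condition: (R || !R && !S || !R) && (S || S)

(R || !R && !S || !R) && (S || S)
= (R || !R) && (S || S)   (absorption)
= S || S   (complement / identity)
= S   (idempotence)

S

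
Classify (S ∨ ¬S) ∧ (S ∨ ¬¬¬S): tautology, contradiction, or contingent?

(S ∨ ¬S) ∧ (S ∨ ¬¬¬S)
= (S ∨ ¬S) ∧ (S ∨ ¬S)
= S ∨ ¬S
= True

tautology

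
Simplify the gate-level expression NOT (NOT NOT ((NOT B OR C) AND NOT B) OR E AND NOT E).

NOT (NOT NOT ((NOT B OR C) AND NOT B) OR E AND NOT E)
= NOT NOT NOT ((NOT B OR C) AND NOT B)   — complement / identity
= NOT NOT NOT NOT B   — absorption
= NOT NOT B   — double negation
= B   — double negation

B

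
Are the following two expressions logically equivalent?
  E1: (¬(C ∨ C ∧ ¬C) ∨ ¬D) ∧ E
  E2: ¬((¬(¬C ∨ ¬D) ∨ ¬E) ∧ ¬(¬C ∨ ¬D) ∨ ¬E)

E1: (¬(C ∨ C ∧ ¬C) ∨ ¬D) ∧ E
    = (¬C ∨ ¬D) ∧ E   (complement / identity)
E2: ¬((¬(¬C ∨ ¬D) ∨ ¬E) ∧ ¬(¬C ∨ ¬D) ∨ ¬E)
    = ¬(¬(¬C ∨ ¬D) ∨ ¬E)   (absorption)
    = (¬C ∨ ¬D) ∧ E   (De Morgan)
Both reduce to (¬C ∨ ¬D) ∧ E, so they are equivalent.

Yes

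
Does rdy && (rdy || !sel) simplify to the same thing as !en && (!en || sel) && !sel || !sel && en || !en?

No

E1: rdy && (rdy || !sel)
    = rdy   — absorption
E2: !en && (!en || sel) && !sel || !sel && en || !en
    = !en && !sel || !sel && en || !en   — absorption
    = !sel || !en   — distribution
These differ: at en=0, rdy=0, sel=1, E1 = 0 but E2 = 1.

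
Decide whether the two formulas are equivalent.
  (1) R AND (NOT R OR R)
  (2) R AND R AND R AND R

Yes

E1: R AND (NOT R OR R)
    = R   (complement / identity)
E2: R AND R AND R AND R
    = R AND R   (idempotence)
    = R   (idempotence)
Both reduce to R, so they are equivalent.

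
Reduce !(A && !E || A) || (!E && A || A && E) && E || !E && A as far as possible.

!(A && !E || A) || (!E && A || A && E) && E || !E && A
= !(A && !E || A) || A && E || !E && A
= !(A && !E || A) || A
= !A || A
= true

true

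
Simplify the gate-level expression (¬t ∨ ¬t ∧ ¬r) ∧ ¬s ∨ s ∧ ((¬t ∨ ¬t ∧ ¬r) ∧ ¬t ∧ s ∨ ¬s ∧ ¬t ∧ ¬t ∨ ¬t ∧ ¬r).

¬t

(¬t ∨ ¬t ∧ ¬r) ∧ ¬s ∨ s ∧ ((¬t ∨ ¬t ∧ ¬r) ∧ ¬t ∧ s ∨ ¬s ∧ ¬t ∧ ¬t ∨ ¬t ∧ ¬r)
= (¬t ∨ ¬t ∧ ¬r) ∧ ¬s ∨ s ∧ (¬t ∧ ¬t ∧ s ∨ ¬s ∧ ¬t ∧ ¬t ∨ ¬t ∧ ¬r)
= (¬t ∨ ¬t ∧ ¬r) ∧ ¬s ∨ s ∧ (¬t ∧ ¬t ∨ ¬t ∧ ¬r)
= (¬t ∨ ¬t ∧ ¬r) ∧ ¬s ∨ s ∧ (¬t ∨ ¬t ∧ ¬r)
= ¬t ∨ ¬t ∧ ¬r
= ¬t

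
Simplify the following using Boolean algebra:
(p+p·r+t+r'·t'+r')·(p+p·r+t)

p+t

(p+p·r+t+r'·t'+r')·(p+p·r+t)
= (p+p·r+t+r')·(p+p·r+t)
= p+p·r+t
= p+t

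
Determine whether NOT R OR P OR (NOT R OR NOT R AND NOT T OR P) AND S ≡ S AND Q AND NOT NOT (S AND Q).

No

E1: NOT R OR P OR (NOT R OR NOT R AND NOT T OR P) AND S
    = NOT R OR P OR (NOT R OR P) AND S   (absorption)
    = NOT R OR P   (absorption)
E2: S AND Q AND NOT NOT (S AND Q)
    = S AND Q AND S AND Q   (double negation)
    = S AND Q   (idempotence)
These differ: at P=1, Q=0, R=0, S=0, T=0, E1 = 1 but E2 = 0.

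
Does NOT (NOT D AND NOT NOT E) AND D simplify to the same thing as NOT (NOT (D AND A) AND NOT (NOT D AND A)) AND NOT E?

E1: NOT (NOT D AND NOT NOT E) AND D
    = (D OR NOT E) AND D   [De Morgan]
    = D   [absorption]
E2: NOT (NOT (D AND A) AND NOT (NOT D AND A)) AND NOT E
    = (D AND A OR NOT D AND A) AND NOT E   [De Morgan]
    = A AND NOT E   [distribution]
These differ: at A=0, D=1, E=0, E1 = 1 but E2 = 0.

No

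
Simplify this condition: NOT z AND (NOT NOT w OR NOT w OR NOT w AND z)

NOT z AND (NOT NOT w OR NOT w OR NOT w AND z)
= NOT z AND (NOT NOT w OR NOT w)   (absorption)
= NOT z AND (w OR NOT w)   (double negation)
= NOT z   (complement / identity)

NOT z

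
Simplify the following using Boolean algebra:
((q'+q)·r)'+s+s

r'+s

((q'+q)·r)'+s+s
= r'+s+s
= r'+s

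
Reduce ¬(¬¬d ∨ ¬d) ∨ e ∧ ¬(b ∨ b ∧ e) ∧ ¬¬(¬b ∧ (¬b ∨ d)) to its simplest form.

e ∧ ¬b

¬(¬¬d ∨ ¬d) ∨ e ∧ ¬(b ∨ b ∧ e) ∧ ¬¬(¬b ∧ (¬b ∨ d))
= ¬(¬¬d ∨ ¬d) ∨ e ∧ ¬(b ∨ b ∧ e) ∧ ¬b ∧ (¬b ∨ d)   — double negation
= ¬(¬¬d ∨ ¬d) ∨ e ∧ ¬(b ∨ b ∧ e) ∧ ¬b   — absorption
= ¬(¬¬d ∨ ¬d) ∨ e ∧ ¬b ∧ ¬b   — absorption
= ¬(¬¬d ∨ ¬d) ∨ e ∧ ¬b   — idempotence
= ¬d ∧ d ∨ e ∧ ¬b   — De Morgan
= e ∧ ¬b   — complement / identity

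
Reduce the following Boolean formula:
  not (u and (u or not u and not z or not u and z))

not u

not (u and (u or not u and not z or not u and z))
= not (u and (u or not u))
= not u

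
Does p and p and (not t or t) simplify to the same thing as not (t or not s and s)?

E1: p and p and (not t or t)
    = p and (not t or t)
    = p
E2: not (t or not s and s)
    = not t
These differ: at p=1, s=0, t=1, E1 = 1 but E2 = 0.

No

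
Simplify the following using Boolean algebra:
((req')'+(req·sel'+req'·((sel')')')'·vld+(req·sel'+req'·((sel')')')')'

((req')'+(req·sel'+req'·((sel')')')'·vld+(req·sel'+req'·((sel')')')')'
= ((req')'+(req·sel'+req'·((sel')')')')'   [absorption]
= ((req')'+(req·sel'+req'·sel')')'   [double negation]
= req'·(req·sel'+req'·sel')   [De Morgan]
= req'·sel'   [distribution]

req'·sel'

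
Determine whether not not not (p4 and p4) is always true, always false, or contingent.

not not not (p4 and p4)
= not not not p4   [idempotence]
= not p4   [double negation]
This depends on p4, so it is not a constant.

contingent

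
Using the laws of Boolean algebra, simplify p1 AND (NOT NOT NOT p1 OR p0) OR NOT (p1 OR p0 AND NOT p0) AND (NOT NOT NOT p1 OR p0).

NOT p1 OR p0

p1 AND (NOT NOT NOT p1 OR p0) OR NOT (p1 OR p0 AND NOT p0) AND (NOT NOT NOT p1 OR p0)
= p1 AND (NOT NOT NOT p1 OR p0) OR NOT p1 AND (NOT NOT NOT p1 OR p0)   — complement / identity
= NOT NOT NOT p1 OR p0   — distribution
= NOT p1 OR p0   — double negation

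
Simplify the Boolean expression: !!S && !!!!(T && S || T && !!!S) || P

S && T || P

!!S && !!!!(T && S || T && !!!S) || P
= !!S && !!(T && S || T && !!!S) || P   — double negation
= !!S && (T && S || T && !!!S) || P   — double negation
= S && (T && S || T && !!!S) || P   — double negation
= S && (T && S || T && !S) || P   — double negation
= S && T || P   — distribution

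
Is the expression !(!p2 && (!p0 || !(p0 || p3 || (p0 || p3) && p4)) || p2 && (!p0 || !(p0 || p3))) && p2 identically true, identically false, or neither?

neither

!(!p2 && (!p0 || !(p0 || p3 || (p0 || p3) && p4)) || p2 && (!p0 || !(p0 || p3))) && p2
= !(!p2 && (!p0 || !(p0 || p3)) || p2 && (!p0 || !(p0 || p3))) && p2   (absorption)
= !(!p0 || !(p0 || p3)) && p2   (distribution)
= p0 && (p0 || p3) && p2   (De Morgan)
= p0 && p2   (absorption)
This depends on p0, p2, so it is not a constant.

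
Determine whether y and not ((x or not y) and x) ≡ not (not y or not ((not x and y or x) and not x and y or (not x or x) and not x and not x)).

Yes

E1: y and not ((x or not y) and x)
    = y and not x   — absorption
E2: not (not y or not ((not x and y or x) and not x and y or (not x or x) and not x and not x))
    = not (not y or not (not x and y or (not x or x) and not x and not x))   — absorption
    = not (not y or not (not x and y or not x and not x))   — complement / identity
    = not (not y or not (not x and y or not x))   — idempotence
    = not (not y or not not x)   — absorption
    = y and not x   — De Morgan
Both reduce to y and not x, so they are equivalent.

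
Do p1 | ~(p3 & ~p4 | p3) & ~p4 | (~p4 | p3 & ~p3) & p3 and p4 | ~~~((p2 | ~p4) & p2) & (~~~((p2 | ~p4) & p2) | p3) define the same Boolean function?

No

E1: p1 | ~(p3 & ~p4 | p3) & ~p4 | (~p4 | p3 & ~p3) & p3
    = p1 | ~(p3 & ~p4 | p3) & ~p4 | ~p4 & p3   [complement / identity]
    = p1 | ~p3 & ~p4 | ~p4 & p3   [absorption]
    = p1 | ~p4   [distribution]
E2: p4 | ~~~((p2 | ~p4) & p2) & (~~~((p2 | ~p4) & p2) | p3)
    = p4 | ~~~((p2 | ~p4) & p2)   [absorption]
    = p4 | ~~~p2   [absorption]
    = p4 | ~p2   [double negation]
These differ: at p1=0, p2=1, p3=0, p4=0, E1 = 1 but E2 = 0.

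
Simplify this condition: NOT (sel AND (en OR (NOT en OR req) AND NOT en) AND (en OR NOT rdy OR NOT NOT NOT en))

NOT (sel AND (en OR (NOT en OR req) AND NOT en) AND (en OR NOT rdy OR NOT NOT NOT en))
= NOT (sel AND (en OR (NOT en OR req) AND NOT en) AND (en OR NOT rdy OR NOT en))   [double negation]
= NOT (sel AND (en OR NOT en) AND (en OR NOT rdy OR NOT en))   [absorption]
= NOT (sel AND (en AND (en OR NOT rdy) OR NOT en))   [distribution]
= NOT (sel AND (en OR NOT en))   [absorption]
= NOT sel   [complement / identity]

NOT sel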